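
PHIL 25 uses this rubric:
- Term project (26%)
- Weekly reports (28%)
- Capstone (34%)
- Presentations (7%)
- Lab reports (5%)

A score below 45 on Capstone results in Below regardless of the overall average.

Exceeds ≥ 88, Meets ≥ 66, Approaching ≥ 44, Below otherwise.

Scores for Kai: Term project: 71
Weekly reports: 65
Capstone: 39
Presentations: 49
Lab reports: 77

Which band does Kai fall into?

Capstone score 39 < 45: minimum not met.
Weighted total:
  Term project 71 × 0.26 = 18.46
  Weekly reports 65 × 0.28 = 18.2
  Capstone 39 × 0.34 = 13.26
  Presentations 49 × 0.07 = 3.43
  Lab reports 77 × 0.05 = 3.85
Sum = 57.2
Because the Capstone minimum was not met, the result is Below.

Below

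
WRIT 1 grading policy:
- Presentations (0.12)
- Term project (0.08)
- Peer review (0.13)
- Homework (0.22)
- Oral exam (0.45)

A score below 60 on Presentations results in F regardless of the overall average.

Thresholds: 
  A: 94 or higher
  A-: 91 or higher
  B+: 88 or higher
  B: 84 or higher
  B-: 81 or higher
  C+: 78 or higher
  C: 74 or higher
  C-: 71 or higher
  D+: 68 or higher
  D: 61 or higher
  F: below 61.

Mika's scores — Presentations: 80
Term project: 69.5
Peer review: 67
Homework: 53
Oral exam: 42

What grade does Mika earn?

Presentations score 80 ≥ 60: minimum met.
Weighted total:
  Presentations 80 × 0.12 = 9.6
  Term project 69.5 × 0.08 = 5.56
  Peer review 67 × 0.13 = 8.71
  Homework 53 × 0.22 = 11.66
  Oral exam 42 × 0.45 = 18.9
Sum = 54.43
54.43 < 61 → F

F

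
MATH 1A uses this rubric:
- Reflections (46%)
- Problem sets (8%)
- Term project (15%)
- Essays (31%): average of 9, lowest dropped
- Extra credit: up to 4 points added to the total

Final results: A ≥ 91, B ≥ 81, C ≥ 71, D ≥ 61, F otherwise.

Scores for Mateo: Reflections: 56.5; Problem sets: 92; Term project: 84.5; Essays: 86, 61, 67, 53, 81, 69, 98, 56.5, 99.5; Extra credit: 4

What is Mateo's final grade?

C

Essays: drop 53 → average of remaining 8 = 618/8 = 77.25
Weighted total:
  Reflections 56.5 × 0.46 = 25.99
  Problem sets 92 × 0.08 = 7.36
  Term project 84.5 × 0.15 = 12.675
  Essays 77.25 × 0.31 = 23.9475
Sum = 69.9725
Extra credit: 69.9725 + 4 = 73.9725
73.9725 is ≥ 71 and < 81 → C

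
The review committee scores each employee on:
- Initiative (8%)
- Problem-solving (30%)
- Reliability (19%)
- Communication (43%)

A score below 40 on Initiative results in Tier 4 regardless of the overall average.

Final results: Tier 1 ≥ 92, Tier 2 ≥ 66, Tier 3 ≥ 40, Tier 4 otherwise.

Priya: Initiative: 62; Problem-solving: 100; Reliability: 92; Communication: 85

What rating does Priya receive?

Initiative score 62 ≥ 40: minimum met.
Weighted total:
  Initiative 62 × 0.08 = 4.96
  Problem-solving 100 × 0.3 = 30
  Reliability 92 × 0.19 = 17.48
  Communication 85 × 0.43 = 36.55
Sum = 88.99
88.99 is ≥ 66 and < 92 → Tier 2

Tier 2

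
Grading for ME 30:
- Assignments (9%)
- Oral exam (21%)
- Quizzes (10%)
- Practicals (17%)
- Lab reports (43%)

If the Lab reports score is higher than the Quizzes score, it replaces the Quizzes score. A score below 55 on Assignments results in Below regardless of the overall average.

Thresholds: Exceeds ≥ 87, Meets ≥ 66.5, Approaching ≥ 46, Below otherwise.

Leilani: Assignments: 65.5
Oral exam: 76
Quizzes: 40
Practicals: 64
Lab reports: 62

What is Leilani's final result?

Approaching

Lab reports (62) > Quizzes (40), so Quizzes counts as 62.
Assignments score 65.5 ≥ 55: minimum met.
Weighted total:
  Assignments 65.5 × 0.09 = 5.895
  Oral exam 76 × 0.21 = 15.96
  Quizzes 62 × 0.1 = 6.2
  Practicals 64 × 0.17 = 10.88
  Lab reports 62 × 0.43 = 26.66
Sum = 65.595
65.595 is ≥ 46 and < 66.5 → Approaching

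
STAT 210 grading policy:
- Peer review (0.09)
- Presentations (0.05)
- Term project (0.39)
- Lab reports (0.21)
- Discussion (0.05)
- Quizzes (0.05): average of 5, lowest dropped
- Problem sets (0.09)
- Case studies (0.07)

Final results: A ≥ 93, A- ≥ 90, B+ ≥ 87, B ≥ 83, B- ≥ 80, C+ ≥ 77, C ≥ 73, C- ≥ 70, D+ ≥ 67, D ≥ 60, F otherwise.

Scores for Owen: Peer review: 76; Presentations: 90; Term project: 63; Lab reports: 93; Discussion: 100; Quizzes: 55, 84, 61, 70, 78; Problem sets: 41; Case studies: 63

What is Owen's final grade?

Quizzes: drop 55 → average of remaining 4 = 293/4 = 73.25
Weighted total:
  Peer review 76 × 0.09 = 6.84
  Presentations 90 × 0.05 = 4.5
  Term project 63 × 0.39 = 24.57
  Lab reports 93 × 0.21 = 19.53
  Discussion 100 × 0.05 = 5
  Quizzes 73.25 × 0.05 = 3.6625
  Problem sets 41 × 0.09 = 3.69
  Case studies 63 × 0.07 = 4.41
Sum = 72.2025
72.2025 is ≥ 70 and < 73 → C-

C-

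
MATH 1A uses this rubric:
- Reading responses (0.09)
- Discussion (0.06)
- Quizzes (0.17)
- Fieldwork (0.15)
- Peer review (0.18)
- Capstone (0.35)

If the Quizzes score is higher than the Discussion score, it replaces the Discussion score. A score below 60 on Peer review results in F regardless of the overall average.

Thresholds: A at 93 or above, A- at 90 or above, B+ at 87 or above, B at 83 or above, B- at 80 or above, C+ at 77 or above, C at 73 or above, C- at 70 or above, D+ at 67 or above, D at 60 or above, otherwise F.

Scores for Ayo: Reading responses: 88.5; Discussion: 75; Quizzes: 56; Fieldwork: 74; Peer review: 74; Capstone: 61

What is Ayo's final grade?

D+

Quizzes (56) ≤ Discussion (75), so Discussion stays at 75.
Peer review score 74 ≥ 60: minimum met.
Weighted total:
  Reading responses 88.5 × 0.09 = 7.965
  Discussion 75 × 0.06 = 4.5
  Quizzes 56 × 0.17 = 9.52
  Fieldwork 74 × 0.15 = 11.1
  Peer review 74 × 0.18 = 13.32
  Capstone 61 × 0.35 = 21.35
Sum = 67.755
67.755 is ≥ 67 and < 70 → D+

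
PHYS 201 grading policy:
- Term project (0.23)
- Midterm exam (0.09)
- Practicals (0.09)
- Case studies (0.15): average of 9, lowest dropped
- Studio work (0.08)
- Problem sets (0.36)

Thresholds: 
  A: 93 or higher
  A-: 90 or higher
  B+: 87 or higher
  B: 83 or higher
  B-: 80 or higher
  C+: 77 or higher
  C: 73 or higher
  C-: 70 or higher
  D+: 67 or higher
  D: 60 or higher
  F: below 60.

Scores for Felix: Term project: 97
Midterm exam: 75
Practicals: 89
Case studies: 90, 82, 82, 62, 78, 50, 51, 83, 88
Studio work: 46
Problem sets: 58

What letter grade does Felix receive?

Case studies: drop 50 → average of remaining 8 = 616/8 = 77
Weighted total:
  Term project 97 × 0.23 = 22.31
  Midterm exam 75 × 0.09 = 6.75
  Practicals 89 × 0.09 = 8.01
  Case studies 77 × 0.15 = 11.55
  Studio work 46 × 0.08 = 3.68
  Problem sets 58 × 0.36 = 20.88
Sum = 73.18
73.18 is ≥ 73 and < 77 → C

C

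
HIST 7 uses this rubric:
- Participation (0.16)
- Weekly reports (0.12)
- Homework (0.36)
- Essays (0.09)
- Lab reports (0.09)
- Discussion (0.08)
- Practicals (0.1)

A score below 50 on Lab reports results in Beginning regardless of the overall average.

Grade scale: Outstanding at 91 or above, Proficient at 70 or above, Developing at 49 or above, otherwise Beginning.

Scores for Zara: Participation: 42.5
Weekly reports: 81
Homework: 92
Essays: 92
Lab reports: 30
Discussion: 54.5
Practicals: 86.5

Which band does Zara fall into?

Lab reports score 30 < 50: minimum not met.
Weighted total:
  Participation 42.5 × 0.16 = 6.8
  Weekly reports 81 × 0.12 = 9.72
  Homework 92 × 0.36 = 33.12
  Essays 92 × 0.09 = 8.28
  Lab reports 30 × 0.09 = 2.7
  Discussion 54.5 × 0.08 = 4.36
  Practicals 86.5 × 0.1 = 8.65
Sum = 73.63
Because the Lab reports minimum was not met, the result is Beginning.

Beginning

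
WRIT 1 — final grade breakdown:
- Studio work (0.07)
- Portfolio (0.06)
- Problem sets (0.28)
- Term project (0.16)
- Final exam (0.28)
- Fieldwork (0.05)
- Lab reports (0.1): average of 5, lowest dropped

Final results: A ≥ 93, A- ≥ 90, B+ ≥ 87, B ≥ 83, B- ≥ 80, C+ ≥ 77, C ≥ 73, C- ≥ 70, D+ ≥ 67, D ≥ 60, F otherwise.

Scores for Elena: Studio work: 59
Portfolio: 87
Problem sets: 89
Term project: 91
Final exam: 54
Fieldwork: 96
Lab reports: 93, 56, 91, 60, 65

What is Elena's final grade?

C

Lab reports: drop 56 → average of remaining 4 = 309/4 = 77.25
Weighted total:
  Studio work 59 × 0.07 = 4.13
  Portfolio 87 × 0.06 = 5.22
  Problem sets 89 × 0.28 = 24.92
  Term project 91 × 0.16 = 14.56
  Final exam 54 × 0.28 = 15.12
  Fieldwork 96 × 0.05 = 4.8
  Lab reports 77.25 × 0.1 = 7.725
Sum = 76.475
76.475 is ≥ 73 and < 77 → C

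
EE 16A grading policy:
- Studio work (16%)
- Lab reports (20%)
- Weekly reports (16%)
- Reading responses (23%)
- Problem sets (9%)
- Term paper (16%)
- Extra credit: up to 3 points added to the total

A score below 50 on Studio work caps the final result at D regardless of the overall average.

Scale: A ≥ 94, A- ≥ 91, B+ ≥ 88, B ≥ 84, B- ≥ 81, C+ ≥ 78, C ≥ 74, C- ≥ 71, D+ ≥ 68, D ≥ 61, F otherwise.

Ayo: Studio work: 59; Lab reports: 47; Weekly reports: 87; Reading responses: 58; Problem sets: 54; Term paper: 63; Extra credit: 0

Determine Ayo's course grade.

D

Studio work score 59 ≥ 50: minimum met.
Weighted total:
  Studio work 59 × 0.16 = 9.44
  Lab reports 47 × 0.2 = 9.4
  Weekly reports 87 × 0.16 = 13.92
  Reading responses 58 × 0.23 = 13.34
  Problem sets 54 × 0.09 = 4.86
  Term paper 63 × 0.16 = 10.08
Sum = 61.04
Extra credit: 61.04 + 0 = 61.04
61.04 is ≥ 61 and < 68 → D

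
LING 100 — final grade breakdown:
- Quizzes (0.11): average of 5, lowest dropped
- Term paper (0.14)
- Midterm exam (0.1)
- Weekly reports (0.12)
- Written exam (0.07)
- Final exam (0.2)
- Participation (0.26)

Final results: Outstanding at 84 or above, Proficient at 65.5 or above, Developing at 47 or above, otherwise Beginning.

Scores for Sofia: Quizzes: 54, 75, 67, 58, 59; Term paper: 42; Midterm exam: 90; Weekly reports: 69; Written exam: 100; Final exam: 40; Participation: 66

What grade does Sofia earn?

Quizzes: drop 54 → average of remaining 4 = 259/4 = 64.75
Weighted total:
  Quizzes 64.75 × 0.11 = 7.1225
  Term paper 42 × 0.14 = 5.88
  Midterm exam 90 × 0.1 = 9
  Weekly reports 69 × 0.12 = 8.28
  Written exam 100 × 0.07 = 7
  Final exam 40 × 0.2 = 8
  Participation 66 × 0.26 = 17.16
Sum = 62.4425
62.4425 is ≥ 47 and < 65.5 → Developing

Developing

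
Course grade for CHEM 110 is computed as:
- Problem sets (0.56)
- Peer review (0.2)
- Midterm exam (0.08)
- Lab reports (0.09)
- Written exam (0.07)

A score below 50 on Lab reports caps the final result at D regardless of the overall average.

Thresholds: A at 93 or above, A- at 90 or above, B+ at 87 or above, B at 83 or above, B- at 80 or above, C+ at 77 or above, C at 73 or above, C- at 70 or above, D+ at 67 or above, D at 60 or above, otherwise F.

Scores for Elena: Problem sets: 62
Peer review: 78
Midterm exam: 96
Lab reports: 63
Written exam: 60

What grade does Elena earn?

Lab reports score 63 ≥ 50: minimum met.
Weighted total:
  Problem sets 62 × 0.56 = 34.72
  Peer review 78 × 0.2 = 15.6
  Midterm exam 96 × 0.08 = 7.68
  Lab reports 63 × 0.09 = 5.67
  Written exam 60 × 0.07 = 4.2
Sum = 67.87
67.87 is ≥ 67 and < 70 → D+

D+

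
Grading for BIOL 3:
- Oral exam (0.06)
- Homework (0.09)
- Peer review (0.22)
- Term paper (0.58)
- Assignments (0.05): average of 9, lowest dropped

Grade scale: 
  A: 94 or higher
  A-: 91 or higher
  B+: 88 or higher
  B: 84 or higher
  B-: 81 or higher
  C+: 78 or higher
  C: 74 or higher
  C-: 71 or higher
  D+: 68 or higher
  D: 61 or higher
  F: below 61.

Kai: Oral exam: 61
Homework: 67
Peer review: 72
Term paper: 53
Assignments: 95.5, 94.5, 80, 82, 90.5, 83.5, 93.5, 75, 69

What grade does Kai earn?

Assignments: drop 69 → average of remaining 8 = 694.5/8 = 86.8125
Weighted total:
  Oral exam 61 × 0.06 = 3.66
  Homework 67 × 0.09 = 6.03
  Peer review 72 × 0.22 = 15.84
  Term paper 53 × 0.58 = 30.74
  Assignments 86.8125 × 0.05 = 4.340625
Sum = 60.610625
60.610625 < 61 → F

F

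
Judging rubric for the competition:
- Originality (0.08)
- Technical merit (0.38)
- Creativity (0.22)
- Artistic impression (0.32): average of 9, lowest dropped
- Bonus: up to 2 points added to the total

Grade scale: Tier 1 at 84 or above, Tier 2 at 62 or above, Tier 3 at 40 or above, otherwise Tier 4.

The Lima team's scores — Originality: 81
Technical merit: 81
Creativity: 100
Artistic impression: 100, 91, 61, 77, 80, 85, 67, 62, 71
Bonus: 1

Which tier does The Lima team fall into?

Tier 1

Artistic impression: drop 61 → average of remaining 8 = 633/8 = 79.125
Weighted total:
  Originality 81 × 0.08 = 6.48
  Technical merit 81 × 0.38 = 30.78
  Creativity 100 × 0.22 = 22
  Artistic impression 79.125 × 0.32 = 25.32
Sum = 84.58
Bonus: 84.58 + 1 = 85.58
85.58 ≥ 84 → Tier 1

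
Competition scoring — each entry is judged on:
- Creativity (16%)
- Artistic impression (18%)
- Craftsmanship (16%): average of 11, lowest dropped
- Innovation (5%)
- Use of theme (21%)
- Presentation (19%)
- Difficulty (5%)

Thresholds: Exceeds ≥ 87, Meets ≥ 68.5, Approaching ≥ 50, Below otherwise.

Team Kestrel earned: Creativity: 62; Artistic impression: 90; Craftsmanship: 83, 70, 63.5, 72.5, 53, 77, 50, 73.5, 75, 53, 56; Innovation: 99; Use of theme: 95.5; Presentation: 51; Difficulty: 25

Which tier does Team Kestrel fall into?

Meets

Craftsmanship: drop 50 → average of remaining 10 = 676.5/10 = 67.65
Weighted total:
  Creativity 62 × 0.16 = 9.92
  Artistic impression 90 × 0.18 = 16.2
  Craftsmanship 67.65 × 0.16 = 10.824
  Innovation 99 × 0.05 = 4.95
  Use of theme 95.5 × 0.21 = 20.055
  Presentation 51 × 0.19 = 9.69
  Difficulty 25 × 0.05 = 1.25
Sum = 72.889
72.889 is ≥ 68.5 and < 87 → Meets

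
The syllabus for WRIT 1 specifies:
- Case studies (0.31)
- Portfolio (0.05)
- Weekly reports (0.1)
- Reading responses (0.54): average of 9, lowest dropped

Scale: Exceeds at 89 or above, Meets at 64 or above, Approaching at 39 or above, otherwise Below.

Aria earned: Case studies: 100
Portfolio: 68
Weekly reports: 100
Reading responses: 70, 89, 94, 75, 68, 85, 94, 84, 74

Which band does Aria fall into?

Reading responses: drop 68 → average of remaining 8 = 665/8 = 83.125
Weighted total:
  Case studies 100 × 0.31 = 31
  Portfolio 68 × 0.05 = 3.4
  Weekly reports 100 × 0.1 = 10
  Reading responses 83.125 × 0.54 = 44.8875
Sum = 89.2875
89.2875 ≥ 89 → Exceeds

Exceeds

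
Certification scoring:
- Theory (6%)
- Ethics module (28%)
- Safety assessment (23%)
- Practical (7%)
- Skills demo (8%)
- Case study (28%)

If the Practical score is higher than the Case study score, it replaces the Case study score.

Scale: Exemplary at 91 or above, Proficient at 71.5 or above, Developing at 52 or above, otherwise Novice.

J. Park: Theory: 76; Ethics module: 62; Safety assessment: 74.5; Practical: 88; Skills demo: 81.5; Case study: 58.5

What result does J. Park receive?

Practical (88) > Case study (58.5), so Case study counts as 88.
Weighted total:
  Theory 76 × 0.06 = 4.56
  Ethics module 62 × 0.28 = 17.36
  Safety assessment 74.5 × 0.23 = 17.135
  Practical 88 × 0.07 = 6.16
  Skills demo 81.5 × 0.08 = 6.52
  Case study 88 × 0.28 = 24.64
Sum = 76.375
76.375 is ≥ 71.5 and < 91 → Proficient

Proficient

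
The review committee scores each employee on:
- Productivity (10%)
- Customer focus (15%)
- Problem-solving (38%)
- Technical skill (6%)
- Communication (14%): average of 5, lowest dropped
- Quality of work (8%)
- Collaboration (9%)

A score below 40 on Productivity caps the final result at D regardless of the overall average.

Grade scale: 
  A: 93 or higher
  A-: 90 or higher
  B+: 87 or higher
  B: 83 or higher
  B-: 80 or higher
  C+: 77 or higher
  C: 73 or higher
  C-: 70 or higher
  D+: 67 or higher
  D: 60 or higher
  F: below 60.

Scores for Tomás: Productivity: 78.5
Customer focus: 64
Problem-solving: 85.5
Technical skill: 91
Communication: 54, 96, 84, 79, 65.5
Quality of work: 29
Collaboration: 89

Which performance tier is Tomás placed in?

C+

Communication: drop 54 → average of remaining 4 = 324.5/4 = 81.125
Productivity score 78.5 ≥ 40: minimum met.
Weighted total:
  Productivity 78.5 × 0.1 = 7.85
  Customer focus 64 × 0.15 = 9.6
  Problem-solving 85.5 × 0.38 = 32.49
  Technical skill 91 × 0.06 = 5.46
  Communication 81.125 × 0.14 = 11.3575
  Quality of work 29 × 0.08 = 2.32
  Collaboration 89 × 0.09 = 8.01
Sum = 77.0875
77.0875 is ≥ 77 and < 80 → C+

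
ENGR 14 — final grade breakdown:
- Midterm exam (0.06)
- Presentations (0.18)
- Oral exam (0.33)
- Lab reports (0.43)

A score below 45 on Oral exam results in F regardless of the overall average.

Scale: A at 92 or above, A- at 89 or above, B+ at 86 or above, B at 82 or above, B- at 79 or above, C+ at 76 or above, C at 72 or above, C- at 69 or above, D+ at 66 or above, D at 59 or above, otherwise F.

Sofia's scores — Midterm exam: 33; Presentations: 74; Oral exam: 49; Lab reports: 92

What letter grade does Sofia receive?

C-

Oral exam score 49 ≥ 45: minimum met.
Weighted total:
  Midterm exam 33 × 0.06 = 1.98
  Presentations 74 × 0.18 = 13.32
  Oral exam 49 × 0.33 = 16.17
  Lab reports 92 × 0.43 = 39.56
Sum = 71.03
71.03 is ≥ 69 and < 72 → C-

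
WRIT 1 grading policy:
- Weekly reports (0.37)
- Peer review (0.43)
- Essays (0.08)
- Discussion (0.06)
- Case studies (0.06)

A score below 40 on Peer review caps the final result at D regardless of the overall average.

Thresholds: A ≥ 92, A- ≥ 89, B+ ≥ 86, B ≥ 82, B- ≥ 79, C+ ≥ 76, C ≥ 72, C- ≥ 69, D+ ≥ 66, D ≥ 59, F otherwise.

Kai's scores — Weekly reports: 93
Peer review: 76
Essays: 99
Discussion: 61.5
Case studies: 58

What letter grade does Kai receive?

Peer review score 76 ≥ 40: minimum met.
Weighted total:
  Weekly reports 93 × 0.37 = 34.41
  Peer review 76 × 0.43 = 32.68
  Essays 99 × 0.08 = 7.92
  Discussion 61.5 × 0.06 = 3.69
  Case studies 58 × 0.06 = 3.48
Sum = 82.18
82.18 is ≥ 82 and < 86 → B

B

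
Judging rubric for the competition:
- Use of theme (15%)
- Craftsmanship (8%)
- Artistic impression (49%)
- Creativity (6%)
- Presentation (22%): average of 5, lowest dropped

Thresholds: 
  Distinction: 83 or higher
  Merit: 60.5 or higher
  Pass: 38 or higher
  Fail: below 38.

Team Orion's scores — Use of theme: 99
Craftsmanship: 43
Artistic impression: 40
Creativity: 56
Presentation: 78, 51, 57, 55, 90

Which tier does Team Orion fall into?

Pass

Presentation: drop 51 → average of remaining 4 = 280/4 = 70
Weighted total:
  Use of theme 99 × 0.15 = 14.85
  Craftsmanship 43 × 0.08 = 3.44
  Artistic impression 40 × 0.49 = 19.6
  Creativity 56 × 0.06 = 3.36
  Presentation 70 × 0.22 = 15.4
Sum = 56.65
56.65 is ≥ 38 and < 60.5 → Pass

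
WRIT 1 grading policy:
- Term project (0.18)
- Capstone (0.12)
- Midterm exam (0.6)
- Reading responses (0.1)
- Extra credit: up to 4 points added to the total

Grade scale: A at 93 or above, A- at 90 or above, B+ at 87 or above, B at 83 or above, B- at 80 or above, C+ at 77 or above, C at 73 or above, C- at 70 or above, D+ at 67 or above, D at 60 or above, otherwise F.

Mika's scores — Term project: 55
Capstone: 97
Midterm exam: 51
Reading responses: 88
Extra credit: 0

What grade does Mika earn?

Weighted total:
  Term project 55 × 0.18 = 9.9
  Capstone 97 × 0.12 = 11.64
  Midterm exam 51 × 0.6 = 30.6
  Reading responses 88 × 0.1 = 8.8
Sum = 60.94
Extra credit: 60.94 + 0 = 60.94
60.94 is ≥ 60 and < 67 → D

D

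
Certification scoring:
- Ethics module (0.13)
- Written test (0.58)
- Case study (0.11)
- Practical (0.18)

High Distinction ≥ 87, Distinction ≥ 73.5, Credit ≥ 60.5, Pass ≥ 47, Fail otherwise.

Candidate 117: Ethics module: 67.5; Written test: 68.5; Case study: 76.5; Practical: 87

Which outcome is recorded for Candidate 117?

Credit

Weighted total:
  Ethics module 67.5 × 0.13 = 8.775
  Written test 68.5 × 0.58 = 39.73
  Case study 76.5 × 0.11 = 8.415
  Practical 87 × 0.18 = 15.66
Sum = 72.58
72.58 is ≥ 60.5 and < 73.5 → Credit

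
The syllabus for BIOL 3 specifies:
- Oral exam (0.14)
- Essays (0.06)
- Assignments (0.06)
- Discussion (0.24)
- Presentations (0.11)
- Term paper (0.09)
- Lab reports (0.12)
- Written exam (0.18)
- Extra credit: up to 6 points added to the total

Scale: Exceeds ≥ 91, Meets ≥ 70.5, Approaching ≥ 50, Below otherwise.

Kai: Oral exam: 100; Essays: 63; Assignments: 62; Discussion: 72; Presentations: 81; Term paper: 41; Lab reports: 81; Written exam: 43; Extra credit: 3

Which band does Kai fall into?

Weighted total:
  Oral exam 100 × 0.14 = 14
  Essays 63 × 0.06 = 3.78
  Assignments 62 × 0.06 = 3.72
  Discussion 72 × 0.24 = 17.28
  Presentations 81 × 0.11 = 8.91
  Term paper 41 × 0.09 = 3.69
  Lab reports 81 × 0.12 = 9.72
  Written exam 43 × 0.18 = 7.74
Sum = 68.84
Extra credit: 68.84 + 3 = 71.84
71.84 is ≥ 70.5 and < 91 → Meets

Meets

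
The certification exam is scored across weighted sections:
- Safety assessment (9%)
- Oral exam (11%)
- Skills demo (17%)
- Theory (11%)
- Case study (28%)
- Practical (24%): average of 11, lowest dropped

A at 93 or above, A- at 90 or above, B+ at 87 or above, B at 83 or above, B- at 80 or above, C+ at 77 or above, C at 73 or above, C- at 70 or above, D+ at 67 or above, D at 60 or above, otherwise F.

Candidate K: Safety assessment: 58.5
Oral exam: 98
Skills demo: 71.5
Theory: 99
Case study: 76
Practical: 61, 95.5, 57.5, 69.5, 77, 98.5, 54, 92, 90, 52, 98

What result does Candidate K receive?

Practical: drop 52 → average of remaining 10 = 793/10 = 79.3
Weighted total:
  Safety assessment 58.5 × 0.09 = 5.265
  Oral exam 98 × 0.11 = 10.78
  Skills demo 71.5 × 0.17 = 12.155
  Theory 99 × 0.11 = 10.89
  Case study 76 × 0.28 = 21.28
  Practical 79.3 × 0.24 = 19.032
Sum = 79.402
79.402 is ≥ 77 and < 80 → C+

C+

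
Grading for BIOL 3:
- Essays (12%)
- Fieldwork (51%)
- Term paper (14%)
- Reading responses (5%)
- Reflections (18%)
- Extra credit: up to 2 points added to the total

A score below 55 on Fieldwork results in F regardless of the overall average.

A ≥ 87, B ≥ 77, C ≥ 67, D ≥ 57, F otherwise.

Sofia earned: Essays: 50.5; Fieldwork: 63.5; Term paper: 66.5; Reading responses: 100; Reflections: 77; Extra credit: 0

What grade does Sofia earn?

Fieldwork score 63.5 ≥ 55: minimum met.
Weighted total:
  Essays 50.5 × 0.12 = 6.06
  Fieldwork 63.5 × 0.51 = 32.385
  Term paper 66.5 × 0.14 = 9.31
  Reading responses 100 × 0.05 = 5
  Reflections 77 × 0.18 = 13.86
Sum = 66.615
Extra credit: 66.615 + 0 = 66.615
66.615 is ≥ 57 and < 67 → D

D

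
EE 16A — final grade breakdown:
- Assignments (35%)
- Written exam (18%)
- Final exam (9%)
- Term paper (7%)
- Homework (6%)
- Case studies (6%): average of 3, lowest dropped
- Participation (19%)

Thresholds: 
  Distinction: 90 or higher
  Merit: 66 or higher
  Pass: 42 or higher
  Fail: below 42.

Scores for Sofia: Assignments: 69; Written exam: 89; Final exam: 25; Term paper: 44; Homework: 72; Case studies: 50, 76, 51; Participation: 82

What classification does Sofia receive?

Merit

Case studies: drop 50 → average of remaining 2 = 127/2 = 63.5
Weighted total:
  Assignments 69 × 0.35 = 24.15
  Written exam 89 × 0.18 = 16.02
  Final exam 25 × 0.09 = 2.25
  Term paper 44 × 0.07 = 3.08
  Homework 72 × 0.06 = 4.32
  Case studies 63.5 × 0.06 = 3.81
  Participation 82 × 0.19 = 15.58
Sum = 69.21
69.21 is ≥ 66 and < 90 → Merit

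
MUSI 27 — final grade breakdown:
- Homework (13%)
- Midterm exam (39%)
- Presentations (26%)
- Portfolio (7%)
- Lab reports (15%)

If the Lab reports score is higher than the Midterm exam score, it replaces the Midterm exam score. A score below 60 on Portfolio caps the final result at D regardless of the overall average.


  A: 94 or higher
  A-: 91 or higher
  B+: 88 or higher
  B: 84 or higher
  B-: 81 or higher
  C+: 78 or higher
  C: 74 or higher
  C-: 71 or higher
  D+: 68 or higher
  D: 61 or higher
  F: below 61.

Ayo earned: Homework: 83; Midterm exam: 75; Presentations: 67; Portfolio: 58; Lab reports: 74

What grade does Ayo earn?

D

Lab reports (74) ≤ Midterm exam (75), so Midterm exam stays at 75.
Portfolio score 58 < 60: minimum not met.
Weighted total:
  Homework 83 × 0.13 = 10.79
  Midterm exam 75 × 0.39 = 29.25
  Presentations 67 × 0.26 = 17.42
  Portfolio 58 × 0.07 = 4.06
  Lab reports 74 × 0.15 = 11.1
Sum = 72.62
72.62 would be C-; cap at D applies → D.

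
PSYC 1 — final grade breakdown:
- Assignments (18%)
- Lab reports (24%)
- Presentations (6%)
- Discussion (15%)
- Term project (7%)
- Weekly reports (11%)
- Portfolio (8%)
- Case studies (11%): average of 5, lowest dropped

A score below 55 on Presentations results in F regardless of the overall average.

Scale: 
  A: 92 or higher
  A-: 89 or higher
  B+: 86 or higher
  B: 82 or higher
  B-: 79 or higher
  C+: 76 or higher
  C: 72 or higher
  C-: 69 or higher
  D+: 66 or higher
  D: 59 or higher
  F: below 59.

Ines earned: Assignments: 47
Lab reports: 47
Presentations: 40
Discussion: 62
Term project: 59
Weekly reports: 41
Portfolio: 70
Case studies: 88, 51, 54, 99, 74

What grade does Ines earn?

F

Case studies: drop 51 → average of remaining 4 = 315/4 = 78.75
Presentations score 40 < 55: minimum not met.
Weighted total:
  Assignments 47 × 0.18 = 8.46
  Lab reports 47 × 0.24 = 11.28
  Presentations 40 × 0.06 = 2.4
  Discussion 62 × 0.15 = 9.3
  Term project 59 × 0.07 = 4.13
  Weekly reports 41 × 0.11 = 4.51
  Portfolio 70 × 0.08 = 5.6
  Case studies 78.75 × 0.11 = 8.6625
Sum = 54.3425
Because the Presentations minimum was not met, the result is F.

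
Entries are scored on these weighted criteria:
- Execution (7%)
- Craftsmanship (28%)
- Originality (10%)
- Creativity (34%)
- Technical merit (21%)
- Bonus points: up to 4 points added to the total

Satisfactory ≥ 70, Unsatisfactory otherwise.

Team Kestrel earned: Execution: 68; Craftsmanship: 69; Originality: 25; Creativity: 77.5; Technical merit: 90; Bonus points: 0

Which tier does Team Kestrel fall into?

Weighted total:
  Execution 68 × 0.07 = 4.76
  Craftsmanship 69 × 0.28 = 19.32
  Originality 25 × 0.1 = 2.5
  Creativity 77.5 × 0.34 = 26.35
  Technical merit 90 × 0.21 = 18.9
Sum = 71.83
Bonus points: 71.83 + 0 = 71.83
71.83 ≥ 70 → Satisfactory

Satisfactory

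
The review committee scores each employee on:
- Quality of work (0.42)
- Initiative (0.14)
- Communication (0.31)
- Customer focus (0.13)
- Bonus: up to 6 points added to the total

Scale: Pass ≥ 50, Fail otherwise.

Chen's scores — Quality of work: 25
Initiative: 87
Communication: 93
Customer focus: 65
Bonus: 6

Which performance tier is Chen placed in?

Pass

Weighted total:
  Quality of work 25 × 0.42 = 10.5
  Initiative 87 × 0.14 = 12.18
  Communication 93 × 0.31 = 28.83
  Customer focus 65 × 0.13 = 8.45
Sum = 59.96
Bonus: 59.96 + 6 = 65.96
65.96 ≥ 50 → Pass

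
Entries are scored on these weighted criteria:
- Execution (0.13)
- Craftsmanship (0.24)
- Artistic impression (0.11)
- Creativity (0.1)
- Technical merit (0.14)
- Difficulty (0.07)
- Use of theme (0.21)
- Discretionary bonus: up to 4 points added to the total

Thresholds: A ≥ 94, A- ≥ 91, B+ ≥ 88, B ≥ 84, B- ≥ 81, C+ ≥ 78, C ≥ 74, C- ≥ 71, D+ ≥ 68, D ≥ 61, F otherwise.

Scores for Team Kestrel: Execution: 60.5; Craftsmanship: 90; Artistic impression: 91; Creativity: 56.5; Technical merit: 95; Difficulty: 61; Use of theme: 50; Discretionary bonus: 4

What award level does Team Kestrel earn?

C

Weighted total:
  Execution 60.5 × 0.13 = 7.865
  Craftsmanship 90 × 0.24 = 21.6
  Artistic impression 91 × 0.11 = 10.01
  Creativity 56.5 × 0.1 = 5.65
  Technical merit 95 × 0.14 = 13.3
  Difficulty 61 × 0.07 = 4.27
  Use of theme 50 × 0.21 = 10.5
Sum = 73.195
Discretionary bonus: 73.195 + 4 = 77.195
77.195 is ≥ 74 and < 78 → C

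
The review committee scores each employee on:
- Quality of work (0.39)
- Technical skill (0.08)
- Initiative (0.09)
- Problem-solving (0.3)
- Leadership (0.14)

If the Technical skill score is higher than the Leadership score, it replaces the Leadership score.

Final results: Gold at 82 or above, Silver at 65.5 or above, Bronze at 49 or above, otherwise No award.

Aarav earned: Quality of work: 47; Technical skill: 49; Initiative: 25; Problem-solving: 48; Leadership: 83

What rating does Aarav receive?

Technical skill (49) ≤ Leadership (83), so Leadership stays at 83.
Weighted total:
  Quality of work 47 × 0.39 = 18.33
  Technical skill 49 × 0.08 = 3.92
  Initiative 25 × 0.09 = 2.25
  Problem-solving 48 × 0.3 = 14.4
  Leadership 83 × 0.14 = 11.62
Sum = 50.52
50.52 is ≥ 49 and < 65.5 → Bronze

Bronze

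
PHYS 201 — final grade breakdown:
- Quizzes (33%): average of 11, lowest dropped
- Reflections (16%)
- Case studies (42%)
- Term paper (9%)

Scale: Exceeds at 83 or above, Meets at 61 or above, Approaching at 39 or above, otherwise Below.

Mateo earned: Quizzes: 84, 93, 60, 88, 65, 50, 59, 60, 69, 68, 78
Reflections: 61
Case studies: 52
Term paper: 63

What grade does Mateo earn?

Meets

Quizzes: drop 50 → average of remaining 10 = 724/10 = 72.4
Weighted total:
  Quizzes 72.4 × 0.33 = 23.892
  Reflections 61 × 0.16 = 9.76
  Case studies 52 × 0.42 = 21.84
  Term paper 63 × 0.09 = 5.67
Sum = 61.162
61.162 is ≥ 61 and < 83 → Meets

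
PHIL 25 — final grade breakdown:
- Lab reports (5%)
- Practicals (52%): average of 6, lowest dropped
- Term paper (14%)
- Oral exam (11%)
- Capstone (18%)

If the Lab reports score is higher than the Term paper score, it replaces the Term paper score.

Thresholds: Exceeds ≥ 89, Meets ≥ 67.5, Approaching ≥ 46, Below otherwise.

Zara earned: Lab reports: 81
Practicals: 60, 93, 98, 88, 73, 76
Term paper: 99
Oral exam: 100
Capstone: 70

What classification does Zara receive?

Practicals: drop 60 → average of remaining 5 = 428/5 = 85.6
Lab reports (81) ≤ Term paper (99), so Term paper stays at 99.
Weighted total:
  Lab reports 81 × 0.05 = 4.05
  Practicals 85.6 × 0.52 = 44.512
  Term paper 99 × 0.14 = 13.86
  Oral exam 100 × 0.11 = 11
  Capstone 70 × 0.18 = 12.6
Sum = 86.022
86.022 is ≥ 67.5 and < 89 → Meets

Meets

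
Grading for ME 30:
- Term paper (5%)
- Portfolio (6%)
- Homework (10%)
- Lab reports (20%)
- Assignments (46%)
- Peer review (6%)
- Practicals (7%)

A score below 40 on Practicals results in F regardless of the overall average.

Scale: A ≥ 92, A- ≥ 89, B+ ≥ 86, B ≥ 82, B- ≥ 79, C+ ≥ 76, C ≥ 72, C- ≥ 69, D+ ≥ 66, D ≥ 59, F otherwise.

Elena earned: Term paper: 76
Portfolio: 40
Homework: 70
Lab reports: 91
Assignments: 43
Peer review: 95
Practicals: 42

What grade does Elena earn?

D

Practicals score 42 ≥ 40: minimum met.
Weighted total:
  Term paper 76 × 0.05 = 3.8
  Portfolio 40 × 0.06 = 2.4
  Homework 70 × 0.1 = 7
  Lab reports 91 × 0.2 = 18.2
  Assignments 43 × 0.46 = 19.78
  Peer review 95 × 0.06 = 5.7
  Practicals 42 × 0.07 = 2.94
Sum = 59.82
59.82 is ≥ 59 and < 66 → D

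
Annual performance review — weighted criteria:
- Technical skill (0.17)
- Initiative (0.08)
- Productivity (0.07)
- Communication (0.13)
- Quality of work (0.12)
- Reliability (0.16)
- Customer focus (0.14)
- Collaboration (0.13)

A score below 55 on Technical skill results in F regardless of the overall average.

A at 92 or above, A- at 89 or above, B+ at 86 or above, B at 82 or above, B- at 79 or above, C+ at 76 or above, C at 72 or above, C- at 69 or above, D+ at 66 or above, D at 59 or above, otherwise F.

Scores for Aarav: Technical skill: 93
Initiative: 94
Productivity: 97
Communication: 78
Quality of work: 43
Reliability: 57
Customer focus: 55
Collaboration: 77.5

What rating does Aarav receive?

Technical skill score 93 ≥ 55: minimum met.
Weighted total:
  Technical skill 93 × 0.17 = 15.81
  Initiative 94 × 0.08 = 7.52
  Productivity 97 × 0.07 = 6.79
  Communication 78 × 0.13 = 10.14
  Quality of work 43 × 0.12 = 5.16
  Reliability 57 × 0.16 = 9.12
  Customer focus 55 × 0.14 = 7.7
  Collaboration 77.5 × 0.13 = 10.075
Sum = 72.315
72.315 is ≥ 72 and < 76 → C

C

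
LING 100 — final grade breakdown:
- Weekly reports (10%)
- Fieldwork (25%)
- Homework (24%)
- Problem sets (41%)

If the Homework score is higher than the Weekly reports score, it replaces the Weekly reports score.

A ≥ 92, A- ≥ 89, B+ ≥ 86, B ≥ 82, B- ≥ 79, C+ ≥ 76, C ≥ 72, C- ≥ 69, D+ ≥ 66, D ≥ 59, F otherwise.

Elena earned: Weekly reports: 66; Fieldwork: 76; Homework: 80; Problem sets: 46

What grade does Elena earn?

D

Homework (80) > Weekly reports (66), so Weekly reports counts as 80.
Weighted total:
  Weekly reports 80 × 0.1 = 8
  Fieldwork 76 × 0.25 = 19
  Homework 80 × 0.24 = 19.2
  Problem sets 46 × 0.41 = 18.86
Sum = 65.06
65.06 is ≥ 59 and < 66 → D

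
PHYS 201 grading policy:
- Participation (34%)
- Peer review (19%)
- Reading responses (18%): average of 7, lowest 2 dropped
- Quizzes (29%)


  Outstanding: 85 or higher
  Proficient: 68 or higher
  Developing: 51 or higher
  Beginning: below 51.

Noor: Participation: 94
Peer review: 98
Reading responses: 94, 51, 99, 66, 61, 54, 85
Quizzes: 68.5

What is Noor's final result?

Reading responses: drop 51, 54 → average of remaining 5 = 405/5 = 81
Weighted total:
  Participation 94 × 0.34 = 31.96
  Peer review 98 × 0.19 = 18.62
  Reading responses 81 × 0.18 = 14.58
  Quizzes 68.5 × 0.29 = 19.865
Sum = 85.025
85.025 ≥ 85 → Outstanding

Outstanding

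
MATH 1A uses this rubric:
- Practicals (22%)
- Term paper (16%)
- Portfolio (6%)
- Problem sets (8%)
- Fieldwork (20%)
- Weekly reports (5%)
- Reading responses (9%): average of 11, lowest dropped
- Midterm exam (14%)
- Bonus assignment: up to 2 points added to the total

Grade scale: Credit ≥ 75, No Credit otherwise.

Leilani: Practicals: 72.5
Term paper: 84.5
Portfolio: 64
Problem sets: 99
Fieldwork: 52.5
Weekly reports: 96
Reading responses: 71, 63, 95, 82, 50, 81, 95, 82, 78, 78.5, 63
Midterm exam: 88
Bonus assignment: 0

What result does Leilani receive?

Reading responses: drop 50 → average of remaining 10 = 788.5/10 = 78.85
Weighted total:
  Practicals 72.5 × 0.22 = 15.95
  Term paper 84.5 × 0.16 = 13.52
  Portfolio 64 × 0.06 = 3.84
  Problem sets 99 × 0.08 = 7.92
  Fieldwork 52.5 × 0.2 = 10.5
  Weekly reports 96 × 0.05 = 4.8
  Reading responses 78.85 × 0.09 = 7.0965
  Midterm exam 88 × 0.14 = 12.32
Sum = 75.9465
Bonus assignment: 75.9465 + 0 = 75.9465
75.9465 ≥ 75 → Credit

Credit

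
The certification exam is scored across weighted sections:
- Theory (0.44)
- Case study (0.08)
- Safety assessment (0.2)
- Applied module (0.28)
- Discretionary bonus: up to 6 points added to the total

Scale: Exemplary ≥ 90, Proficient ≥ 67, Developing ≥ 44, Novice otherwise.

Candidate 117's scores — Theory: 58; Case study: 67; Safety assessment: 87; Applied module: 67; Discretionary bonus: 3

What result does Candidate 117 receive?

Weighted total:
  Theory 58 × 0.44 = 25.52
  Case study 67 × 0.08 = 5.36
  Safety assessment 87 × 0.2 = 17.4
  Applied module 67 × 0.28 = 18.76
Sum = 67.04
Discretionary bonus: 67.04 + 3 = 70.04
70.04 is ≥ 67 and < 90 → Proficient

Proficient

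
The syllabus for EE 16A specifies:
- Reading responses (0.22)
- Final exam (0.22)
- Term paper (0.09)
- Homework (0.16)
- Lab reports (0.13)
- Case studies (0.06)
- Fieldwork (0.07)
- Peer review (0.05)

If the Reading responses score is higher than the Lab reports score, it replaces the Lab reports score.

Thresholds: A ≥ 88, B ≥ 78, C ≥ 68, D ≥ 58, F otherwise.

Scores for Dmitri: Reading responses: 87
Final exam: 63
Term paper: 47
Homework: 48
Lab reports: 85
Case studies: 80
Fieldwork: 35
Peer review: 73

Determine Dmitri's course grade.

Reading responses (87) > Lab reports (85), so Lab reports counts as 87.
Weighted total:
  Reading responses 87 × 0.22 = 19.14
  Final exam 63 × 0.22 = 13.86
  Term paper 47 × 0.09 = 4.23
  Homework 48 × 0.16 = 7.68
  Lab reports 87 × 0.13 = 11.31
  Case studies 80 × 0.06 = 4.8
  Fieldwork 35 × 0.07 = 2.45
  Peer review 73 × 0.05 = 3.65
Sum = 67.12
67.12 is ≥ 58 and < 68 → D

D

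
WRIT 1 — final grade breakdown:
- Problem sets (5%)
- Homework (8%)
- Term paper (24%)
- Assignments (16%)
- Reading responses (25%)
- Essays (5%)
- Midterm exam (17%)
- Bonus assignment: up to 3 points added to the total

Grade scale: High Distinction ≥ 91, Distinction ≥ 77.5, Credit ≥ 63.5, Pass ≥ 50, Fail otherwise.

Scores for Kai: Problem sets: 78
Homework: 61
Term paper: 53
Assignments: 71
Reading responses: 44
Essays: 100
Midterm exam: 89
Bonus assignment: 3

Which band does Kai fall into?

Weighted total:
  Problem sets 78 × 0.05 = 3.9
  Homework 61 × 0.08 = 4.88
  Term paper 53 × 0.24 = 12.72
  Assignments 71 × 0.16 = 11.36
  Reading responses 44 × 0.25 = 11
  Essays 100 × 0.05 = 5
  Midterm exam 89 × 0.17 = 15.13
Sum = 63.99
Bonus assignment: 63.99 + 3 = 66.99
66.99 is ≥ 63.5 and < 77.5 → Credit

Credit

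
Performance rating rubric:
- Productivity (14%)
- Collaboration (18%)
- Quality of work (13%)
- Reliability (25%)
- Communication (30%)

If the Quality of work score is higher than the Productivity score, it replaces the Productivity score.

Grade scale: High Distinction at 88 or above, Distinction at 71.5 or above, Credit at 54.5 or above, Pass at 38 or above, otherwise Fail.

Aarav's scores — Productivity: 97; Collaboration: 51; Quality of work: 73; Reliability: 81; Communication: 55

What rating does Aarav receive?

Credit

Quality of work (73) ≤ Productivity (97), so Productivity stays at 97.
Weighted total:
  Productivity 97 × 0.14 = 13.58
  Collaboration 51 × 0.18 = 9.18
  Quality of work 73 × 0.13 = 9.49
  Reliability 81 × 0.25 = 20.25
  Communication 55 × 0.3 = 16.5
Sum = 69
69 is ≥ 54.5 and < 71.5 → Credit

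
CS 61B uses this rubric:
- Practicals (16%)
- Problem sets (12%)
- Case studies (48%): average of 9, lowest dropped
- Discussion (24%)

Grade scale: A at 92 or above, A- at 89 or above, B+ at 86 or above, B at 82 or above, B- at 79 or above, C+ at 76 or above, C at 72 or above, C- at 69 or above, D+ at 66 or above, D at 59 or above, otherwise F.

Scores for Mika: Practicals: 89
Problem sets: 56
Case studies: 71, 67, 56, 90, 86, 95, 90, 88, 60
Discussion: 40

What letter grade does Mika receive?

C-

Case studies: drop 56 → average of remaining 8 = 647/8 = 80.875
Weighted total:
  Practicals 89 × 0.16 = 14.24
  Problem sets 56 × 0.12 = 6.72
  Case studies 80.875 × 0.48 = 38.82
  Discussion 40 × 0.24 = 9.6
Sum = 69.38
69.38 is ≥ 69 and < 72 → C-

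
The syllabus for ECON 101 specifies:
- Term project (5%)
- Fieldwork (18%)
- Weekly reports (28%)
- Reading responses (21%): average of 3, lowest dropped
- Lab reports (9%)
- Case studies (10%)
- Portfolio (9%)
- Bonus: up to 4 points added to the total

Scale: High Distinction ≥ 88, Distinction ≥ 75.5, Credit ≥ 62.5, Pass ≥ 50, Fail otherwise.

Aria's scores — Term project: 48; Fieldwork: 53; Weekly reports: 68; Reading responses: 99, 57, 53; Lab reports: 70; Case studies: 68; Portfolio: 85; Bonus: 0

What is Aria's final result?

Credit

Reading responses: drop 53 → average of remaining 2 = 156/2 = 78
Weighted total:
  Term project 48 × 0.05 = 2.4
  Fieldwork 53 × 0.18 = 9.54
  Weekly reports 68 × 0.28 = 19.04
  Reading responses 78 × 0.21 = 16.38
  Lab reports 70 × 0.09 = 6.3
  Case studies 68 × 0.1 = 6.8
  Portfolio 85 × 0.09 = 7.65
Sum = 68.11
Bonus: 68.11 + 0 = 68.11
68.11 is ≥ 62.5 and < 75.5 → Credit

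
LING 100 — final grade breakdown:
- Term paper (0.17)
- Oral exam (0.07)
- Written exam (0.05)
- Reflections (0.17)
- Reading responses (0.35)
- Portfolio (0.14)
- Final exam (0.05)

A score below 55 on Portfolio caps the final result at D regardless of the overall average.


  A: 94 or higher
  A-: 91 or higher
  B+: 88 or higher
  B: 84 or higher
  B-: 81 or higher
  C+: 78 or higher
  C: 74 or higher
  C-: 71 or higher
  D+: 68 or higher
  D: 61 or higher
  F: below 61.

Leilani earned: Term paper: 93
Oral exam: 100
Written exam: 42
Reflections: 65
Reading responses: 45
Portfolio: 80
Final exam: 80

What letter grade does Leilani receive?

Portfolio score 80 ≥ 55: minimum met.
Weighted total:
  Term paper 93 × 0.17 = 15.81
  Oral exam 100 × 0.07 = 7
  Written exam 42 × 0.05 = 2.1
  Reflections 65 × 0.17 = 11.05
  Reading responses 45 × 0.35 = 15.75
  Portfolio 80 × 0.14 = 11.2
  Final exam 80 × 0.05 = 4
Sum = 66.91
66.91 is ≥ 61 and < 68 → D

D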